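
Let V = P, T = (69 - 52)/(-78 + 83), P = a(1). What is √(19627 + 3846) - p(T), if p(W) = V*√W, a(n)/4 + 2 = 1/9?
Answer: √23473 + 68*√85/45 ≈ 167.14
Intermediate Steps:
a(n) = -68/9 (a(n) = -8 + 4/9 = -68/9)
P = -68/9 ≈ -7.5556
T = 17/5 ≈ 3.4000
V = -68/9 ≈ -7.5556
p(W) = -68*√W/9
√(19627 + 3846) - p(T) = √(19627 + 3846) - (-68)*√(17/5)/9 = √23473 - (-68)*√85/5/9 = √23473 - (-68)*√85/45 = √23473 + 68*√85/45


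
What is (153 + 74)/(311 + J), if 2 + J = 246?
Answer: 227/555 ≈ 0.40901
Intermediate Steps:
J = 244 (J = -2 + 246 = 244)
(153 + 74)/(311 + J) = (153 + 74)/(311 + 244) = 227/555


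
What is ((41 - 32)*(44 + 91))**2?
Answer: 1476225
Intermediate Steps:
((41 - 32)*(44 + 91))**2 = (9*135)**2 = 1215**2 = 1476225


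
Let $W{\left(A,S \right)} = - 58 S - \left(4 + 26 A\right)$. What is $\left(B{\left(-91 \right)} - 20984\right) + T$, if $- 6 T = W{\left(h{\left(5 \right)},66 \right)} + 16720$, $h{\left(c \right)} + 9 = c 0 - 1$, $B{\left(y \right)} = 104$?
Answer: $- \frac{69214}{3} \approx -23071.0$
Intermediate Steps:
$h{\left(c \right)} = -10$ ($h{\left(c \right)} = -9 + \left(c 0 - 1\right) = -9 + \left(0 - 1\right) = -9 - 1 = -10$)
$W{\left(A,S \right)} = -4 - 58 S - 26 A$ ($W{\left(A,S \right)} = - 58 S - \left(4 + 26 A\right) = -4 - 58 S - 26 A$)
$T = - \frac{6574}{3}$ ($T = - \frac{\left(-4 - 3828 - -260\right) + 16720}{6} = - \frac{\left(-4 - 3828 + 260\right) + 16720}{6} = - \frac{-3572 + 16720}{6} = \left(- \frac{1}{6}\right) 13148 = - \frac{6574}{3} \approx -2191.3$)
$\left(B{\left(-91 \right)} - 20984\right) + T = \left(104 - 20984\right) - \frac{6574}{3} = -20880 - \frac{6574}{3} = - \frac{69214}{3}$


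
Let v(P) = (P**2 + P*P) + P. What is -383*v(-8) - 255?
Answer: -46215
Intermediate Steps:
v(P) = P + 2*P**2 (v(P) = (P**2 + P**2) + P = 2*P**2 + P = P + 2*P**2)
-383*v(-8) - 255 = -(-3064)*(1 + 2*(-8)) - 255 = -(-3064)*(1 - 16) - 255 = -(-3064)*(-15) - 255 = -383*120 - 255 = -45960 - 255 = -46215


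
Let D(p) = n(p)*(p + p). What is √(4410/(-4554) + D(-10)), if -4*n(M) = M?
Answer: I*√3262435/253 ≈ 7.1392*I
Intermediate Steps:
n(M) = -M/4
D(p) = -p²/2 (D(p) = (-p/4)*(p + p) = (-p/4)*(2*p) = -p²/2)
√(4410/(-4554) + D(-10)) = √(4410/(-4554) - ½*(-10)²) = √(4410*(-1/4554) - ½*100) = √(-245/253 - 50) = √(-12895/253) = I*√3262435/253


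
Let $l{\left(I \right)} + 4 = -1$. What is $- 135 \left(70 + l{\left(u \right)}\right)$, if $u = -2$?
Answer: $-8775$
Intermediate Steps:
$l{\left(I \right)} = -5$ ($l{\left(I \right)} = -4 - 1 = -5$)
$- 135 \left(70 + l{\left(u \right)}\right) = - 135 \left(70 - 5\right) = \left(-135\right) 65 = -8775$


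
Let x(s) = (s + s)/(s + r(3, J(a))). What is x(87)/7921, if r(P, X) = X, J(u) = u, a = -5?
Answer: 87/324761 ≈ 0.00026789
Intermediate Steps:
x(s) = 2*s/(-5 + s) (x(s) = (s + s)/(s - 5) = (2*s)/(-5 + s) = 2*s/(-5 + s))
x(87)/7921 = (2*87/(-5 + 87))/7921 = (2*87/82)*(1/7921) = (2*87*(1/82))*(1/7921) = (87/41)*(1/7921) = 87/324761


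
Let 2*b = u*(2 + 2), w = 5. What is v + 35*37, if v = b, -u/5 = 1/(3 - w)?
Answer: 1300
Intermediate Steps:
u = 5/2 (u = -5/(3 - 1*5) = -5/(3 - 5) = -5/(-2) = -5*(-1)/2 = -5*(-½) = 5/2 ≈ 2.5000)
b = 5 (b = (5*(2 + 2)/2)/2 = ((5/2)*4)/2 = (½)*10 = 5)
v = 5
v + 35*37 = 5 + 35*37 = 5 + 1295 = 1300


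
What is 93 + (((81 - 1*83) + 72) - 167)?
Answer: -4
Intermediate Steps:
93 + (((81 - 1*83) + 72) - 167) = 93 + (((81 - 83) + 72) - 167) = 93 + ((-2 + 72) - 167) = 93 + (70 - 167) = 93 - 97 = -4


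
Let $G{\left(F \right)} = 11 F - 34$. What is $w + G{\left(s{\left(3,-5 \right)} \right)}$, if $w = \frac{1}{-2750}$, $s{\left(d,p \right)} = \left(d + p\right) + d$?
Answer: $- \frac{63251}{2750} \approx -23.0$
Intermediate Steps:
$s{\left(d,p \right)} = p + 2 d$
$w = - \frac{1}{2750} \approx -0.00036364$
$G{\left(F \right)} = -34 + 11 F$
$w + G{\left(s{\left(3,-5 \right)} \right)} = - \frac{1}{2750} - \left(34 - 11 \left(-5 + 2 \cdot 3\right)\right) = - \frac{1}{2750} - \left(34 - 11 \left(-5 + 6\right)\right) = - \frac{1}{2750} + \left(-34 + 11 \cdot 1\right) = - \frac{1}{2750} + \left(-34 + 11\right) = - \frac{1}{2750} - 23 = - \frac{63251}{2750}$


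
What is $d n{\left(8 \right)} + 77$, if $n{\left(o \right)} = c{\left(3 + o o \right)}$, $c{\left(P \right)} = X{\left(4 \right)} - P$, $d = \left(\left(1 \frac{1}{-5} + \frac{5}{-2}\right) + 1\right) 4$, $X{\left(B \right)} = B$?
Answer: $\frac{2527}{5} \approx 505.4$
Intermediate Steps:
$d = - \frac{34}{5}$ ($d = \left(\left(1 \left(- \frac{1}{5}\right) + 5 \left(- \frac{1}{2}\right)\right) + 1\right) 4 = \left(\left(- \frac{1}{5} - \frac{5}{2}\right) + 1\right) 4 = \left(- \frac{27}{10} + 1\right) 4 = \left(- \frac{17}{10}\right) 4 = - \frac{34}{5} \approx -6.8$)
$c{\left(P \right)} = 4 - P$
$n{\left(o \right)} = 1 - o^{2}$ ($n{\left(o \right)} = 4 - \left(3 + o o\right) = 4 - \left(3 + o^{2}\right) = 1 - o^{2}$)
$d n{\left(8 \right)} + 77 = - \frac{34 \left(1 - 8^{2}\right)}{5} + 77 = - \frac{34 \left(1 - 64\right)}{5} + 77 = \left(- \frac{34}{5}\right) \left(-63\right) + 77 = \frac{2142}{5} + 77 = \frac{2527}{5}$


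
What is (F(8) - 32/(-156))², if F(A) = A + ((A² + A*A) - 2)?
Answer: 27394756/1521 ≈ 18011.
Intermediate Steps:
F(A) = -2 + A + 2*A² (F(A) = A + ((A² + A²) - 2) = A + (2*A² - 2) = A + (-2 + 2*A²) = -2 + A + 2*A²)
(F(8) - 32/(-156))² = ((-2 + 8 + 2*8²) - 32/(-156))² = ((-2 + 8 + 2*64) - 32*(-1/156))² = ((-2 + 8 + 128) + 8/39)² = (134 + 8/39)² = (5234/39)² = 27394756/1521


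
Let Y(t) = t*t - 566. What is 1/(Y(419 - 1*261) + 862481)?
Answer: 1/886879 ≈ 1.1275e-6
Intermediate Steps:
Y(t) = -566 + t² (Y(t) = t² - 566 = -566 + t²)
1/(Y(419 - 1*261) + 862481) = 1/((-566 + (419 - 1*261)²) + 862481) = 1/((-566 + (419 - 261)²) + 862481) = 1/((-566 + 158²) + 862481) = 1/((-566 + 24964) + 862481) = 1/(24398 + 862481) = 1/886879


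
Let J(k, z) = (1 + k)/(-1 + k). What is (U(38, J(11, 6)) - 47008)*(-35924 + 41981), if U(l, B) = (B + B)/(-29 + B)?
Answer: -39577189068/139 ≈ -2.8473e+8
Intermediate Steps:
J(k, z) = (1 + k)/(-1 + k)
U(l, B) = 2*B/(-29 + B) (U(l, B) = (2*B)/(-29 + B) = 2*B/(-29 + B))
(U(38, J(11, 6)) - 47008)*(-35924 + 41981) = (2*((1 + 11)/(-1 + 11))/(-29 + (1 + 11)/(-1 + 11)) - 47008)*(-35924 + 41981) = (2*(12/10)/(-29 + 12/10) - 47008)*6057 = (2*((1/10)*12)/(-29 + (1/10)*12) - 47008)*6057 = (2*(6/5)/(-29 + 6/5) - 47008)*6057 = (2*(6/5)/(-139/5) - 47008)*6057 = (2*(6/5)*(-5/139) - 47008)*6057 = (-12/139 - 47008)*6057 = -6534124/139*6057 = -39577189068/139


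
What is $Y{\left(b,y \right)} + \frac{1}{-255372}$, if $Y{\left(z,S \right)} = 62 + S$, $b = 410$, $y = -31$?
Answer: $\frac{7916531}{255372} \approx 31.0$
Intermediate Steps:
$Y{\left(b,y \right)} + \frac{1}{-255372} = \left(62 - 31\right) + \frac{1}{-255372} = 31 - \frac{1}{255372} = \frac{7916531}{255372}$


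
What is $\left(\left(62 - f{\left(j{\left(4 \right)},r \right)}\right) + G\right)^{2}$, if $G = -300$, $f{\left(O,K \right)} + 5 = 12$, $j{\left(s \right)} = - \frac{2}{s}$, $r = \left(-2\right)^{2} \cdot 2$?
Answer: $60025$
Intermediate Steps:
$r = 8$ ($r = 4 \cdot 2 = 8$)
$f{\left(O,K \right)} = 7$ ($f{\left(O,K \right)} = -5 + 12 = 7$)
$\left(\left(62 - f{\left(j{\left(4 \right)},r \right)}\right) + G\right)^{2} = \left(\left(62 - 7\right) - 300\right)^{2} = \left(55 - 300\right)^{2} = \left(-245\right)^{2} = 60025$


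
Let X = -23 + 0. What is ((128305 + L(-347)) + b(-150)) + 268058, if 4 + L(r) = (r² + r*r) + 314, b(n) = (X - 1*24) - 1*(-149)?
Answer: 637593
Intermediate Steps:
X = -23
b(n) = 102 (b(n) = (-23 - 1*24) - 1*(-149) = (-23 - 24) + 149 = -47 + 149 = 102)
L(r) = 310 + 2*r² (L(r) = -4 + ((r² + r*r) + 314) = -4 + ((r² + r²) + 314) = -4 + (2*r² + 314) = -4 + (314 + 2*r²) = 310 + 2*r²)
((128305 + L(-347)) + b(-150)) + 268058 = ((128305 + (310 + 2*(-347)²)) + 102) + 268058 = ((128305 + (310 + 2*120409)) + 102) + 268058 = ((128305 + (310 + 240818)) + 102) + 268058 = ((128305 + 241128) + 102) + 268058 = (369433 + 102) + 268058 = 369535 + 268058 = 637593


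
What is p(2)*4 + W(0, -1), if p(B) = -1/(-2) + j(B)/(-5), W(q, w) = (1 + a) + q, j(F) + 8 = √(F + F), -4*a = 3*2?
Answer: 63/10 ≈ 6.3000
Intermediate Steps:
a = -3/2 (a = -3*2/4 = -¼*6 = -3/2 ≈ -1.5000)
j(F) = -8 + √2*√F (j(F) = -8 + √(F + F) = -8 + √(2*F) = -8 + √2*√F)
W(q, w) = -½ + q (W(q, w) = (1 - 3/2) + q = -½ + q)
p(B) = 21/10 - √2*√B/5 (p(B) = -1/(-2) + (-8 + √2*√B)/(-5) = -1*(-½) + (-8 + √2*√B)*(-⅕) = ½ + (8/5 - √2*√B/5) = 21/10 - √2*√B/5)
p(2)*4 + W(0, -1) = (21/10 - √2*√2/5)*4 + (-½ + 0) = (21/10 - ⅖)*4 - ½ = (17/10)*4 - ½ = 34/5 - ½ = 63/10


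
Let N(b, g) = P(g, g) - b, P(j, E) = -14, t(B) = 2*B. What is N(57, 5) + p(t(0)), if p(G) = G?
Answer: -71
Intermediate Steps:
N(b, g) = -14 - b
N(57, 5) + p(t(0)) = (-14 - 1*57) + 2*0 = (-14 - 57) + 0 = -71 + 0 = -71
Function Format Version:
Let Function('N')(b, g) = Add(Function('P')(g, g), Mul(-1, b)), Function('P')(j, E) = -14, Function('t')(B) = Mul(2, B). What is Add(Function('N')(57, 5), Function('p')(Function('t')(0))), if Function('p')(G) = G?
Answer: -71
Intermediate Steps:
Function('N')(b, g) = Add(-14, Mul(-1, b))
Add(Function('N')(57, 5), Function('p')(Function('t')(0))) = Add(Add(-14, Mul(-1, 57)), Mul(2, 0)) = Add(Add(-14, -57), 0) = Add(-71, 0) = -71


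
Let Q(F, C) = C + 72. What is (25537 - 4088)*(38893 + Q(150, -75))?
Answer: 834151610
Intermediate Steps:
Q(F, C) = 72 + C
(25537 - 4088)*(38893 + Q(150, -75)) = (25537 - 4088)*(38893 + (72 - 75)) = 21449*(38893 - 3) = 21449*38890 = 834151610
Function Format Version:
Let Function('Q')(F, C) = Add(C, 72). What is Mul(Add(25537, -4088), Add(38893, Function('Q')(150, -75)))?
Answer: 834151610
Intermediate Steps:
Function('Q')(F, C) = Add(72, C)
Mul(Add(25537, -4088), Add(38893, Function('Q')(150, -75))) = Mul(Add(25537, -4088), Add(38893, Add(72, -75))) = Mul(21449, Add(38893, -3)) = Mul(21449, 38890) = 834151610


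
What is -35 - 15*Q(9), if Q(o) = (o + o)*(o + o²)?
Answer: -24335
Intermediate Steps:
Q(o) = 2*o*(o + o²) (Q(o) = (2*o)*(o + o²) = 2*o*(o + o²))
-35 - 15*Q(9) = -35 - 30*9²*(1 + 9) = -35 - 30*81*10 = -35 - 15*1620 = -35 - 24300 = -24335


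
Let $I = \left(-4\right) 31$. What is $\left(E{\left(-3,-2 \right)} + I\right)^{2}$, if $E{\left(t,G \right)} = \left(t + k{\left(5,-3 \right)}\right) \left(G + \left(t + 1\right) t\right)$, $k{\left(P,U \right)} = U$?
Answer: $21904$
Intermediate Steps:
$I = -124$
$E{\left(t,G \right)} = \left(-3 + t\right) \left(G + t \left(1 + t\right)\right)$ ($E{\left(t,G \right)} = \left(t - 3\right) \left(G + \left(t + 1\right) t\right) = \left(-3 + t\right) \left(G + \left(1 + t\right) t\right) = \left(-3 + t\right) \left(G + t \left(1 + t\right)\right)$)
$\left(E{\left(-3,-2 \right)} + I\right)^{2} = \left(\left(\left(-3\right)^{3} - -6 - -9 - 2 \left(-3\right)^{2} - -6\right) - 124\right)^{2} = \left(\left(-27 + 6 + 9 - 18 + 6\right) - 124\right)^{2} = \left(-24 - 124\right)^{2} = \left(-148\right)^{2} = 21904$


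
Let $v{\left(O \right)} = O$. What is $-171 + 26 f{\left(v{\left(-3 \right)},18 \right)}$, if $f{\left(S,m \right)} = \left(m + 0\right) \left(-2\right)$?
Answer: $-1107$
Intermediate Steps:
$f{\left(S,m \right)} = - 2 m$ ($f{\left(S,m \right)} = m \left(-2\right) = - 2 m$)
$-171 + 26 f{\left(v{\left(-3 \right)},18 \right)} = -171 + 26 \left(\left(-2\right) 18\right) = -171 + 26 \left(-36\right) = -171 - 936 = -1107$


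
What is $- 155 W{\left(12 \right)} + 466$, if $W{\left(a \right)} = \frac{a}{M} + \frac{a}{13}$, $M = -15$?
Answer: $\frac{5810}{13} \approx 446.92$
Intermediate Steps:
$W{\left(a \right)} = \frac{2 a}{195}$ ($W{\left(a \right)} = \frac{a}{-15} + \frac{a}{13} = a \left(- \frac{1}{15}\right) + a \frac{1}{13} = - \frac{a}{15} + \frac{a}{13} = \frac{2 a}{195}$)
$- 155 W{\left(12 \right)} + 466 = - 155 \cdot \frac{2}{195} \cdot 12 + 466 = \left(-155\right) \frac{8}{65} + 466 = - \frac{248}{13} + 466 = \frac{5810}{13}$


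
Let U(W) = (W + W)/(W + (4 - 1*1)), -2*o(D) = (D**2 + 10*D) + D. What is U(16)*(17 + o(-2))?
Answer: 832/19 ≈ 43.789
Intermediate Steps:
o(D) = -11*D/2 - D**2/2 (o(D) = -((D**2 + 10*D) + D)/2 = -(D**2 + 11*D)/2 = -11*D/2 - D**2/2)
U(W) = 2*W/(3 + W) (U(W) = (2*W)/(W + (4 - 1)) = (2*W)/(W + 3) = (2*W)/(3 + W) = 2*W/(3 + W))
U(16)*(17 + o(-2)) = (2*16/(3 + 16))*(17 - 1/2*(-2)*(11 - 2)) = (2*16/19)*(17 - 1/2*(-2)*9) = (2*16*(1/19))*(17 + 9) = (32/19)*26 = 832/19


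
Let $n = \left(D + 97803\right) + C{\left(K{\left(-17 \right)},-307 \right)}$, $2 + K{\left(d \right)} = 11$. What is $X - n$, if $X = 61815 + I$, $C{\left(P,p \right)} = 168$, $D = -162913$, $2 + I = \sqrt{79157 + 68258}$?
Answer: $126755 + \sqrt{147415} \approx 1.2714 \cdot 10^{5}$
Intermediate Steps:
$K{\left(d \right)} = 9$ ($K{\left(d \right)} = -2 + 11 = 9$)
$I = -2 + \sqrt{147415}$ ($I = -2 + \sqrt{79157 + 68258} = -2 + \sqrt{147415} \approx 381.95$)
$X = 61813 + \sqrt{147415}$ ($X = 61815 - \left(2 - \sqrt{147415}\right) = 61813 + \sqrt{147415} \approx 62197.0$)
$n = -64942$ ($n = \left(-162913 + 97803\right) + 168 = -65110 + 168 = -64942$)
$X - n = \left(61813 + \sqrt{147415}\right) - -64942 = \left(61813 + \sqrt{147415}\right) + 64942 = 126755 + \sqrt{147415}$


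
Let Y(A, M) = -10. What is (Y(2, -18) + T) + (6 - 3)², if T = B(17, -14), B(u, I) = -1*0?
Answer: -1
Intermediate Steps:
B(u, I) = 0
T = 0
(Y(2, -18) + T) + (6 - 3)² = (-10 + 0) + (6 - 3)² = -10 + 3² = -10 + 9 = -1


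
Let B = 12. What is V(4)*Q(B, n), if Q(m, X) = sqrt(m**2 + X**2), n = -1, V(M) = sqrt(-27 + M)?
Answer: I*sqrt(3335) ≈ 57.749*I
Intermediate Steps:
Q(m, X) = sqrt(X**2 + m**2)
V(4)*Q(B, n) = sqrt(-27 + 4)*sqrt((-1)**2 + 12**2) = sqrt(-23)*sqrt(1 + 144) = (I*sqrt(23))*sqrt(145) = I*sqrt(3335)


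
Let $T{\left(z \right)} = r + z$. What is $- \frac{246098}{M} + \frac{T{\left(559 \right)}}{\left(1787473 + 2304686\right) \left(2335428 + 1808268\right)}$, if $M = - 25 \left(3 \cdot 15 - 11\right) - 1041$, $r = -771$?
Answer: $\frac{1043250205339787545}{8016262376361156} \approx 130.14$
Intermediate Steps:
$M = -1891$ ($M = - 25 \left(45 - 11\right) - 1041 = \left(-25\right) 34 - 1041 = -850 - 1041 = -1891$)
$T{\left(z \right)} = -771 + z$
$- \frac{246098}{M} + \frac{T{\left(559 \right)}}{\left(1787473 + 2304686\right) \left(2335428 + 1808268\right)} = - \frac{246098}{-1891} + \frac{-771 + 559}{\left(1787473 + 2304686\right) \left(2335428 + 1808268\right)} = \left(-246098\right) \left(- \frac{1}{1891}\right) - \frac{212}{4092159 \cdot 4143696} = \frac{246098}{1891} - \frac{212}{16956662879664} = \frac{246098}{1891} - \frac{53}{4239165719916} = \frac{1043250205339787545}{8016262376361156}$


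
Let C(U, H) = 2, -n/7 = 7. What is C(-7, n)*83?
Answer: 166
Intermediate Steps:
n = -49 (n = -7*7 = -49)
C(-7, n)*83 = 2*83 = 166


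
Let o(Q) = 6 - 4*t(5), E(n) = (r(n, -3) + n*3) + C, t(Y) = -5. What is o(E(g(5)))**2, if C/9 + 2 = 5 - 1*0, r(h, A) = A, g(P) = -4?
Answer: 676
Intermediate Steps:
C = 27 (C = -18 + 9*(5 - 1*0) = -18 + 9*(5 + 0) = -18 + 9*5 = -18 + 45 = 27)
E(n) = 24 + 3*n (E(n) = (-3 + n*3) + 27 = (-3 + 3*n) + 27 = 24 + 3*n)
o(Q) = 26 (o(Q) = 6 - 4*(-5) = 6 + 20 = 26)
o(E(g(5)))**2 = 26**2 = 676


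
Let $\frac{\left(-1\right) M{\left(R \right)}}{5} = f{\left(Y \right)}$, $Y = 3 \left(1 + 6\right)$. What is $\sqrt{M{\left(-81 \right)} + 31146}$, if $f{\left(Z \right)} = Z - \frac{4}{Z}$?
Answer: $\frac{\sqrt{13689501}}{21} \approx 176.19$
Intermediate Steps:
$Y = 21$ ($Y = 3 \cdot 7 = 21$)
$M{\left(R \right)} = - \frac{2185}{21}$ ($M{\left(R \right)} = - 5 \left(21 - \frac{4}{21}\right) = \left(-5\right) \frac{437}{21} = - \frac{2185}{21}$)
$\sqrt{M{\left(-81 \right)} + 31146} = \sqrt{- \frac{2185}{21} + 31146} = \sqrt{\frac{651881}{21}} = \frac{\sqrt{13689501}}{21}$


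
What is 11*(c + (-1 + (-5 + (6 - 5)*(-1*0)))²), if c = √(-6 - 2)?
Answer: 396 + 22*I*√2 ≈ 396.0 + 31.113*I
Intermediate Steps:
c = 2*I*√2 (c = √(-8) = 2*I*√2 ≈ 2.8284*I)
11*(c + (-1 + (-5 + (6 - 5)*(-1*0)))²) = 11*(2*I*√2 + (-1 + (-5 + (6 - 5)*(-1*0)))²) = 11*(2*I*√2 + (-1 + (-5 + 1*0))²) = 11*(2*I*√2 + (-1 + (-5 + 0))²) = 11*(2*I*√2 + (-1 - 5)²) = 11*(2*I*√2 + (-6)²) = 11*(2*I*√2 + 36) = 11*(36 + 2*I*√2) = 396 + 22*I*√2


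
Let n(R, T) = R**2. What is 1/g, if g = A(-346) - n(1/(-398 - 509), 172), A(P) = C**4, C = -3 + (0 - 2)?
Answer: 822649/514155624 ≈ 0.0016000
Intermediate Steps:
C = -5 (C = -3 - 2 = -5)
A(P) = 625 (A(P) = (-5)**4 = 625)
g = 514155624/822649 (g = 625 - (1/(-398 - 509))**2 = 625 - (1/(-907))**2 = 625 - (-1/907)**2 = 625 - 1*1/822649 = 625 - 1/822649 = 514155624/822649 ≈ 625.00)
1/g = 1/(514155624/822649) = 822649/514155624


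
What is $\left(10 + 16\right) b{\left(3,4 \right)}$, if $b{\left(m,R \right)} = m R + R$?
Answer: $416$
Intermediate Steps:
$b{\left(m,R \right)} = R + R m$ ($b{\left(m,R \right)} = R m + R = R + R m$)
$\left(10 + 16\right) b{\left(3,4 \right)} = \left(10 + 16\right) 4 \left(1 + 3\right) = 26 \cdot 4 \cdot 4 = 26 \cdot 16 = 416$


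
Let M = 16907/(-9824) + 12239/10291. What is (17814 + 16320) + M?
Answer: 3450852139055/101098784 ≈ 34133.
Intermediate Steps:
M = -53754001/101098784 (M = 16907*(-1/9824) + 12239*(1/10291) = -16907/9824 + 12239/10291 = -53754001/101098784 ≈ -0.53170)
(17814 + 16320) + M = (17814 + 16320) - 53754001/101098784 = 34134 - 53754001/101098784 = 3450852139055/101098784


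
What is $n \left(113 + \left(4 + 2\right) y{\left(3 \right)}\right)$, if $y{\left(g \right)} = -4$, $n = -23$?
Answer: $-2047$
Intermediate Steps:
$n \left(113 + \left(4 + 2\right) y{\left(3 \right)}\right) = - 23 \left(113 + \left(4 + 2\right) \left(-4\right)\right) = - 23 \left(113 + 6 \left(-4\right)\right) = - 23 \left(113 - 24\right) = \left(-23\right) 89 = -2047$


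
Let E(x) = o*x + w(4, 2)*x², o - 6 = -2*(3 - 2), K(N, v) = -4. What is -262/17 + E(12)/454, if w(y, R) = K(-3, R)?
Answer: -63962/3859 ≈ -16.575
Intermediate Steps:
o = 4 (o = 6 - 2*(3 - 2) = 6 - 2*1 = 6 - 2 = 4)
w(y, R) = -4
E(x) = -4*x² + 4*x (E(x) = 4*x - 4*x² = -4*x² + 4*x)
-262/17 + E(12)/454 = -262/17 + (4*12*(1 - 1*12))/454 = -262*1/17 + (4*12*(1 - 12))*(1/454) = -262/17 + (4*12*(-11))*(1/454) = -262/17 - 528*1/454 = -262/17 - 264/227 = -63962/3859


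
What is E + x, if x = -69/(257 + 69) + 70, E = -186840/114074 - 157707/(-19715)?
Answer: 27915140823739/366581932330 ≈ 76.150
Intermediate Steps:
E = 7153358859/1124484455 (E = -186840*1/114074 - 157707*(-1/19715) = -93420/57037 + 157707/19715 = 7153358859/1124484455 ≈ 6.3615)
x = 22751/326 (x = -69/326 + 70 = 22751/326 ≈ 69.788)
E + x = 7153358859/1124484455 + 22751/326 = 27915140823739/366581932330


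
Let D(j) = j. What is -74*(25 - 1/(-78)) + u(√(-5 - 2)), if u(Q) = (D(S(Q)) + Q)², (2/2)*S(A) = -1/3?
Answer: -217367/117 - 2*I*√7/3 ≈ -1857.8 - 1.7638*I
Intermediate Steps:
S(A) = -⅓ (S(A) = -1/3 = -1*⅓ = -⅓)
u(Q) = (-⅓ + Q)²
-74*(25 - 1/(-78)) + u(√(-5 - 2)) = -74*(25 - 1/(-78)) + (-1 + 3*√(-5 - 2))²/9 = -74*(25 - 1*(-1/78)) + (-1 + 3*√(-7))²/9 = -74*(25 + 1/78) + (-1 + 3*(I*√7))²/9 = -74*1951/78 + (-1 + 3*I*√7)²/9 = -72187/39 + (-1 + 3*I*√7)²/9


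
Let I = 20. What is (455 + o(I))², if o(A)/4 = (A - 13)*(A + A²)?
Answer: 149206225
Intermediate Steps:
o(A) = 4*(-13 + A)*(A + A²) (o(A) = 4*((A - 13)*(A + A²)) = 4*((-13 + A)*(A + A²)) = 4*(-13 + A)*(A + A²))
(455 + o(I))² = (455 + 4*20*(-13 + 20² - 12*20))² = (455 + 4*20*(-13 + 400 - 240))² = (455 + 4*20*147)² = (455 + 11760)² = 12215² = 149206225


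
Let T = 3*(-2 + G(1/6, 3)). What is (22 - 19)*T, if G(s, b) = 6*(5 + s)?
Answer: 261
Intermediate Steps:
G(s, b) = 30 + 6*s
T = 87 (T = 3*(-2 + (30 + 6/6)) = 3*(-2 + (30 + 6*(1/6))) = 3*(-2 + (30 + 1)) = 3*(-2 + 31) = 3*29 = 87)
(22 - 19)*T = (22 - 19)*87 = 3*87 = 261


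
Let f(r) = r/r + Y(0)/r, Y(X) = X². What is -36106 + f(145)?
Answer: -36105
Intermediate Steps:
f(r) = 1 (f(r) = r/r + 0²/r = 1 + 0/r = 1 + 0 = 1)
-36106 + f(145) = -36106 + 1 = -36105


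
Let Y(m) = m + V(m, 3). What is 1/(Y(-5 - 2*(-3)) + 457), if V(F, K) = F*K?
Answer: 1/461 ≈ 0.0021692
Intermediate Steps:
Y(m) = 4*m (Y(m) = m + m*3 = m + 3*m = 4*m)
1/(Y(-5 - 2*(-3)) + 457) = 1/(4*(-5 - 2*(-3)) + 457) = 1/(4*(-5 + 6) + 457) = 1/(4*1 + 457) = 1/(4 + 457) = 1/461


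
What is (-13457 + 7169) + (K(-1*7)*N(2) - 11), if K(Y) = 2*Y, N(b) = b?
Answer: -6327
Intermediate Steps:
(-13457 + 7169) + (K(-1*7)*N(2) - 11) = (-13457 + 7169) + ((2*(-1*7))*2 - 11) = -6288 + ((2*(-7))*2 - 11) = -6288 + (-14*2 - 11) = -6288 + (-28 - 11) = -6288 - 39 = -6327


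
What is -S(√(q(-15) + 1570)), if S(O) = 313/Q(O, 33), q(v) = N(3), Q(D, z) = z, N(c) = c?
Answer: -313/33 ≈ -9.4848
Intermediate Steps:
q(v) = 3
S(O) = 313/33
-S(√(q(-15) + 1570)) = -1*313/33 = -313/33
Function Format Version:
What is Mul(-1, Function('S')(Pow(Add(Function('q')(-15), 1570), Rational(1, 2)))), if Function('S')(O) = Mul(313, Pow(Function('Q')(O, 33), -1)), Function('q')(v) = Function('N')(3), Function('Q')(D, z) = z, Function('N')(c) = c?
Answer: Rational(-313, 33) ≈ -9.4848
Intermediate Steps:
Function('q')(v) = 3
Function('S')(O) = Rational(313, 33) (Function('S')(O) = Mul(313, Pow(33, -1)) = Mul(313, Rational(1, 33)) = Rational(313, 33))
Mul(-1, Function('S')(Pow(Add(Function('q')(-15), 1570), Rational(1, 2)))) = Mul(-1, Rational(313, 33)) = Rational(-313, 33)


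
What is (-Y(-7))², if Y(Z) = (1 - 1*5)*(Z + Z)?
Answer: 3136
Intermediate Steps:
Y(Z) = -8*Z (Y(Z) = (1 - 5)*(2*Z) = -8*Z)
(-Y(-7))² = (-(-8)*(-7))² = (-1*56)² = (-56)² = 3136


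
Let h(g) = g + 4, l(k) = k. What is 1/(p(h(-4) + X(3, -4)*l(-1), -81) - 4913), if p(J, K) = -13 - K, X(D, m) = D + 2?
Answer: -1/4845 ≈ -0.00020640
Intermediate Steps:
X(D, m) = 2 + D
h(g) = 4 + g
1/(p(h(-4) + X(3, -4)*l(-1), -81) - 4913) = 1/((-13 - 1*(-81)) - 4913) = 1/((-13 + 81) - 4913) = 1/(68 - 4913) = 1/(-4845) = -1/4845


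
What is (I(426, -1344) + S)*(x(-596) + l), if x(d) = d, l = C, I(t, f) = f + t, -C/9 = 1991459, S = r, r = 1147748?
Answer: -20555467835410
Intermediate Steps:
S = 1147748
C = -17923131 (C = -9*1991459 = -17923131)
l = -17923131
(I(426, -1344) + S)*(x(-596) + l) = ((-1344 + 426) + 1147748)*(-596 - 17923131) = (-918 + 1147748)*(-17923727) = 1146830*(-17923727) = -20555467835410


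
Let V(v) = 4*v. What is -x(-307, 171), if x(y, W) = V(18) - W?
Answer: 99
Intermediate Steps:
x(y, W) = 72 - W (x(y, W) = 4*18 - W = 72 - W)
-x(-307, 171) = -(72 - 1*171) = -(72 - 171) = -1*(-99) = 99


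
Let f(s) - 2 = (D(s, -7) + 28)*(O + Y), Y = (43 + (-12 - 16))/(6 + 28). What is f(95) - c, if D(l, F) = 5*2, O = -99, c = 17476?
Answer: -360727/17 ≈ -21219.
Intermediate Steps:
D(l, F) = 10
Y = 15/34 (Y = (43 - 28)/34 = 15*(1/34) = 15/34 ≈ 0.44118)
f(s) = -63635/17 (f(s) = 2 + (10 + 28)*(-99 + 15/34) = 2 + 38*(-3351/34) = 2 - 63669/17 = -63635/17)
f(95) - c = -63635/17 - 1*17476 = -63635/17 - 17476 = -360727/17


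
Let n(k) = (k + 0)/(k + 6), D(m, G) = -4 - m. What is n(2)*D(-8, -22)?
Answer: 1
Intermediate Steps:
n(k) = k/(6 + k)
n(2)*D(-8, -22) = (2/(6 + 2))*(-4 - 1*(-8)) = (2/8)*(-4 + 8) = (2*(⅛))*4 = (¼)*4 = 1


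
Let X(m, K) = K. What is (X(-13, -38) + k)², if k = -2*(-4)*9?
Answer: 1156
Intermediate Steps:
k = 72 (k = 8*9 = 72)
(X(-13, -38) + k)² = (-38 + 72)² = 34² = 1156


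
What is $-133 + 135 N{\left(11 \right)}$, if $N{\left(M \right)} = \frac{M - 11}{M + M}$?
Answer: $-133$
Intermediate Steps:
$N{\left(M \right)} = \frac{-11 + M}{2 M}$
$-133 + 135 N{\left(11 \right)} = -133 + 135 \frac{-11 + 11}{2 \cdot 11} = -133 + 135 \cdot \frac{1}{2} \cdot \frac{1}{11} \cdot 0 = -133 + 135 \cdot 0 = -133 + 0 = -133$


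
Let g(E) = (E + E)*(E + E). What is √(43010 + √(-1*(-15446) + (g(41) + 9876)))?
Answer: √(43010 + 7*√654) ≈ 207.82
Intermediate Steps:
g(E) = 4*E² (g(E) = (2*E)*(2*E) = 4*E²)
√(43010 + √(-1*(-15446) + (g(41) + 9876))) = √(43010 + √(-1*(-15446) + (4*41² + 9876))) = √(43010 + √(15446 + (4*1681 + 9876))) = √(43010 + √(15446 + (6724 + 9876))) = √(43010 + √(15446 + 16600)) = √(43010 + √32046) = √(43010 + 7*√654)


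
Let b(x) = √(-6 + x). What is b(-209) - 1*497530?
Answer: -497530 + I*√215 ≈ -4.9753e+5 + 14.663*I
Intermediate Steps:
b(-209) - 1*497530 = √(-6 - 209) - 1*497530 = √(-215) - 497530 = I*√215 - 497530 = -497530 + I*√215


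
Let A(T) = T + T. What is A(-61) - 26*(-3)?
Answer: -44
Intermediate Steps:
A(T) = 2*T
A(-61) - 26*(-3) = 2*(-61) - 26*(-3) = -122 + 78 = -44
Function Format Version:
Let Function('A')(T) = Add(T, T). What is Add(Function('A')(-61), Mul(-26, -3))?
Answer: -44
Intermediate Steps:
Function('A')(T) = Mul(2, T)
Add(Function('A')(-61), Mul(-26, -3)) = Add(Mul(2, -61), Mul(-26, -3)) = Add(-122, 78) = -44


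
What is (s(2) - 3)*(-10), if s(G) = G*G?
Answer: -10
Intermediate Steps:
s(G) = G²
(s(2) - 3)*(-10) = (2² - 3)*(-10) = (4 - 3)*(-10) = 1*(-10) = -10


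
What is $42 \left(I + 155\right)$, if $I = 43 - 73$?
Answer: $5250$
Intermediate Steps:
$I = -30$ ($I = 43 - 73 = -30$)
$42 \left(I + 155\right) = 42 \left(-30 + 155\right) = 42 \cdot 125 = 5250$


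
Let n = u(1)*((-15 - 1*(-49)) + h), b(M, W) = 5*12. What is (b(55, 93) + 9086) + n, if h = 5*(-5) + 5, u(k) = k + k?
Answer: 9174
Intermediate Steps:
u(k) = 2*k
h = -20 (h = -25 + 5 = -20)
b(M, W) = 60
n = 28 (n = (2*1)*((-15 - 1*(-49)) - 20) = 2*((-15 + 49) - 20) = 2*(34 - 20) = 2*14 = 28)
(b(55, 93) + 9086) + n = (60 + 9086) + 28 = 9146 + 28 = 9174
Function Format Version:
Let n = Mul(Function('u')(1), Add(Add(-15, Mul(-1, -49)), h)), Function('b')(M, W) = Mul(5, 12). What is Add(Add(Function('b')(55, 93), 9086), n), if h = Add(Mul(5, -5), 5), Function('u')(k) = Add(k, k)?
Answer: 9174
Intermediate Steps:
Function('u')(k) = Mul(2, k)
h = -20 (h = Add(-25, 5) = -20)
Function('b')(M, W) = 60
n = 28 (n = Mul(Mul(2, 1), Add(Add(-15, Mul(-1, -49)), -20)) = Mul(2, Add(Add(-15, 49), -20)) = Mul(2, Add(34, -20)) = Mul(2, 14) = 28)
Add(Add(Function('b')(55, 93), 9086), n) = Add(Add(60, 9086), 28) = Add(9146, 28) = 9174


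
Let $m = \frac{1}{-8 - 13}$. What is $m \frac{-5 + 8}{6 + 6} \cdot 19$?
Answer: $- \frac{19}{84} \approx -0.22619$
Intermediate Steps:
$m = - \frac{1}{21}$ ($m = \frac{1}{-21} = - \frac{1}{21} \approx -0.047619$)
$m \frac{-5 + 8}{6 + 6} \cdot 19 = - \frac{\left(-5 + 8\right) \frac{1}{6 + 6}}{21} \cdot 19 = - \frac{3 \cdot \frac{1}{12}}{21} \cdot 19 = \left(- \frac{1}{21}\right) \frac{1}{4} \cdot 19 = \left(- \frac{1}{84}\right) 19 = - \frac{19}{84}$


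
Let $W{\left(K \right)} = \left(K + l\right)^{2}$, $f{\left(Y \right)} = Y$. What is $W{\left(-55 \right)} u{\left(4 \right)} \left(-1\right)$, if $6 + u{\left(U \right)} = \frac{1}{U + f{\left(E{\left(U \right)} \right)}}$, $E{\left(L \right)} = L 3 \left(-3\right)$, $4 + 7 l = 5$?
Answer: $\frac{889344}{49} \approx 18150.0$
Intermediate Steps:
$l = \frac{1}{7}$ ($l = - \frac{4}{7} + \frac{1}{7} \cdot 5 = - \frac{4}{7} + \frac{5}{7} = \frac{1}{7} \approx 0.14286$)
$E{\left(L \right)} = - 9 L$ ($E{\left(L \right)} = 3 L \left(-3\right) = - 9 L$)
$W{\left(K \right)} = \left(\frac{1}{7} + K\right)^{2}$ ($W{\left(K \right)} = \left(K + \frac{1}{7}\right)^{2} = \left(\frac{1}{7} + K\right)^{2}$)
$u{\left(U \right)} = -6 - \frac{1}{8 U}$ ($u{\left(U \right)} = -6 + \frac{1}{U - 9 U} = -6 + \frac{1}{\left(-8\right) U} = -6 - \frac{1}{8 U}$)
$W{\left(-55 \right)} u{\left(4 \right)} \left(-1\right) = \frac{\left(1 + 7 \left(-55\right)\right)^{2}}{49} \left(-6 - \frac{1}{8 \cdot 4}\right) \left(-1\right) = \frac{\left(1 - 385\right)^{2}}{49} \left(-6 - \frac{1}{32}\right) \left(-1\right) = \frac{\left(-384\right)^{2}}{49} \left(-6 - \frac{1}{32}\right) \left(-1\right) = \frac{1}{49} \cdot 147456 \left(\left(- \frac{193}{32}\right) \left(-1\right)\right) = \frac{147456}{49} \cdot \frac{193}{32} = \frac{889344}{49}$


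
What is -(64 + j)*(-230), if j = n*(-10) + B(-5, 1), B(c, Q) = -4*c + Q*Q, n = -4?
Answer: 28750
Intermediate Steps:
B(c, Q) = Q² - 4*c (B(c, Q) = -4*c + Q² = Q² - 4*c)
j = 61 (j = -4*(-10) + (1² - 4*(-5)) = 40 + (1 + 20) = 40 + 21 = 61)
-(64 + j)*(-230) = -(64 + 61)*(-230) = -125*(-230) = -1*(-28750) = 28750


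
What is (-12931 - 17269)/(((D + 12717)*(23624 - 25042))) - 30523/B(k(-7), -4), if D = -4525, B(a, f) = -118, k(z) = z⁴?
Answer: 22160409093/85669888 ≈ 258.67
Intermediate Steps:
(-12931 - 17269)/(((D + 12717)*(23624 - 25042))) - 30523/B(k(-7), -4) = (-12931 - 17269)/(((-4525 + 12717)*(23624 - 25042))) - 30523/(-118) = -30200/(8192*(-1418)) - 30523*(-1/118) = -30200/(-11616256) + 30523/118 = -30200*(-1/11616256) + 30523/118 = 3775/1452032 + 30523/118 = 22160409093/85669888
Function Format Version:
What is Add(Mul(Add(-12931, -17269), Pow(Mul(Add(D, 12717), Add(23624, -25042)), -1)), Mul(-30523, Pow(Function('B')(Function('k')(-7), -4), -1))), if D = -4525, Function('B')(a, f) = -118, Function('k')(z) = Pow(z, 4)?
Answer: Rational(22160409093, 85669888) ≈ 258.67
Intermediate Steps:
Add(Mul(Add(-12931, -17269), Pow(Mul(Add(D, 12717), Add(23624, -25042)), -1)), Mul(-30523, Pow(Function('B')(Function('k')(-7), -4), -1))) = Add(Mul(Add(-12931, -17269), Pow(Mul(Add(-4525, 12717), Add(23624, -25042)), -1)), Mul(-30523, Pow(-118, -1))) = Add(Mul(-30200, Pow(Mul(8192, -1418), -1)), Mul(-30523, Rational(-1, 118))) = Add(Mul(-30200, Pow(-11616256, -1)), Rational(30523, 118)) = Add(Mul(-30200, Rational(-1, 11616256)), Rational(30523, 118)) = Add(Rational(3775, 1452032), Rational(30523, 118)) = Rational(22160409093, 85669888)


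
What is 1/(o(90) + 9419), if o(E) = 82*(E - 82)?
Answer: 1/10075 ≈ 9.9256e-5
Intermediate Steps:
o(E) = -6724 + 82*E (o(E) = 82*(-82 + E) = -6724 + 82*E)
1/(o(90) + 9419) = 1/((-6724 + 82*90) + 9419) = 1/((-6724 + 7380) + 9419) = 1/(656 + 9419) = 1/10075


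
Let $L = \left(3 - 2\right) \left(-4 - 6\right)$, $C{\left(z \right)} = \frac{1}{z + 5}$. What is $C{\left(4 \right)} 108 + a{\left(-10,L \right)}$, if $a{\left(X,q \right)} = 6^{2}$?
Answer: $48$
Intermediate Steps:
$C{\left(z \right)} = \frac{1}{5 + z}$
$L = -10$ ($L = 1 \left(-10\right) = -10$)
$a{\left(X,q \right)} = 36$
$C{\left(4 \right)} 108 + a{\left(-10,L \right)} = \frac{1}{5 + 4} \cdot 108 + 36 = \frac{1}{9} \cdot 108 + 36 = 12 + 36 = 48$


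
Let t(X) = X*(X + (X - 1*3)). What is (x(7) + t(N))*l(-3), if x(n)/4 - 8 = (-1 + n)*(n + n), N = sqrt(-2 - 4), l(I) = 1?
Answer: 356 - 3*I*sqrt(6) ≈ 356.0 - 7.3485*I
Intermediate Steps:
N = I*sqrt(6) (N = sqrt(-6) = I*sqrt(6) ≈ 2.4495*I)
t(X) = X*(-3 + 2*X) (t(X) = X*(X + (X - 3)) = X*(X + (-3 + X)) = X*(-3 + 2*X))
x(n) = 32 + 8*n*(-1 + n) (x(n) = 32 + 4*((-1 + n)*(n + n)) = 32 + 4*((-1 + n)*(2*n)) = 32 + 4*(2*n*(-1 + n)) = 32 + 8*n*(-1 + n))
(x(7) + t(N))*l(-3) = ((32 - 8*7 + 8*7**2) + (I*sqrt(6))*(-3 + 2*(I*sqrt(6))))*1 = ((32 - 56 + 8*49) + (I*sqrt(6))*(-3 + 2*I*sqrt(6)))*1 = ((32 - 56 + 392) + I*sqrt(6)*(-3 + 2*I*sqrt(6)))*1 = (368 + I*sqrt(6)*(-3 + 2*I*sqrt(6)))*1 = 368 + I*sqrt(6)*(-3 + 2*I*sqrt(6))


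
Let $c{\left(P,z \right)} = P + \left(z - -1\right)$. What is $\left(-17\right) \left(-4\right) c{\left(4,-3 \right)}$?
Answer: $136$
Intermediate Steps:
$c{\left(P,z \right)} = 1 + P + z$ ($c{\left(P,z \right)} = P + \left(z + 1\right) = P + \left(1 + z\right) = 1 + P + z$)
$\left(-17\right) \left(-4\right) c{\left(4,-3 \right)} = \left(-17\right) \left(-4\right) \left(1 + 4 - 3\right) = 68 \cdot 2 = 136$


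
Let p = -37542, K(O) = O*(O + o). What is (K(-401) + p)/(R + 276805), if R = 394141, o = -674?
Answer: 393533/670946 ≈ 0.58653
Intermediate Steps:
K(O) = O*(-674 + O) (K(O) = O*(O - 674) = O*(-674 + O))
(K(-401) + p)/(R + 276805) = (-401*(-674 - 401) - 37542)/(394141 + 276805) = (-401*(-1075) - 37542)/670946 = (431075 - 37542)*(1/670946) = 393533*(1/670946) = 393533/670946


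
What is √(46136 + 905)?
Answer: √47041 ≈ 216.89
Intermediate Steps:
√(46136 + 905) = √47041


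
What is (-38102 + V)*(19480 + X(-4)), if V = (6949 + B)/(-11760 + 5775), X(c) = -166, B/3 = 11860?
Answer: -489466115854/665 ≈ -7.3604e+8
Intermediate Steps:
B = 35580 (B = 3*11860 = 35580)
V = -42529/5985 (V = (6949 + 35580)/(-11760 + 5775) = 42529/(-5985) = 42529*(-1/5985) = -42529/5985 ≈ -7.1059)
(-38102 + V)*(19480 + X(-4)) = (-38102 - 42529/5985)*(19480 - 166) = -228082999/5985*19314 = -489466115854/665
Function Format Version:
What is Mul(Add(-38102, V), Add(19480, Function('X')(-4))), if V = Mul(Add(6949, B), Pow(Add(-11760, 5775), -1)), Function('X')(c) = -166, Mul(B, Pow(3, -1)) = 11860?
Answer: Rational(-489466115854, 665) ≈ -7.3604e+8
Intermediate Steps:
B = 35580 (B = Mul(3, 11860) = 35580)
V = Rational(-42529, 5985) (V = Mul(Add(6949, 35580), Pow(Add(-11760, 5775), -1)) = Mul(42529, Pow(-5985, -1)) = Mul(42529, Rational(-1, 5985)) = Rational(-42529, 5985) ≈ -7.1059)
Mul(Add(-38102, V), Add(19480, Function('X')(-4))) = Mul(Add(-38102, Rational(-42529, 5985)), Add(19480, -166)) = Mul(Rational(-228082999, 5985), 19314) = Rational(-489466115854, 665)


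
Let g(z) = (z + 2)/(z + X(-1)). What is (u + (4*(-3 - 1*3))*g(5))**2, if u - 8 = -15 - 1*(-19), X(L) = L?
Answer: 900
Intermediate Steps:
u = 12 (u = 8 + (-15 - 1*(-19)) = 8 + (-15 + 19) = 8 + 4 = 12)
g(z) = (2 + z)/(-1 + z) (g(z) = (z + 2)/(z - 1) = (2 + z)/(-1 + z))
(u + (4*(-3 - 1*3))*g(5))**2 = (12 + (4*(-3 - 1*3))*((2 + 5)/(-1 + 5)))**2 = (12 + (4*(-3 - 3))*(7/4))**2 = (12 + (4*(-6))*((1/4)*7))**2 = (12 - 24*7/4)**2 = (12 - 42)**2 = (-30)**2 = 900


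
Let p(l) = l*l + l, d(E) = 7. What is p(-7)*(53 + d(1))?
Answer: 2520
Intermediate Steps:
p(l) = l + l**2 (p(l) = l**2 + l = l + l**2)
p(-7)*(53 + d(1)) = (-7*(1 - 7))*(53 + 7) = -7*(-6)*60 = 42*60 = 2520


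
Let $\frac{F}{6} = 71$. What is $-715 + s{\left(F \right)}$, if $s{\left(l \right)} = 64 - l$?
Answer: $-1077$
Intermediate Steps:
$F = 426$ ($F = 6 \cdot 71 = 426$)
$-715 + s{\left(F \right)} = -715 + \left(64 - 426\right) = -715 - 362 = -1077$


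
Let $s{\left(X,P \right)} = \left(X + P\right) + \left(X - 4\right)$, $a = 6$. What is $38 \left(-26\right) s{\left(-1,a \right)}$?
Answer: $0$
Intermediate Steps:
$s{\left(X,P \right)} = -4 + P + 2 X$ ($s{\left(X,P \right)} = \left(P + X\right) + \left(X - 4\right) = \left(P + X\right) + \left(-4 + X\right) = -4 + P + 2 X$)
$38 \left(-26\right) s{\left(-1,a \right)} = 38 \left(-26\right) \left(-4 + 6 + 2 \left(-1\right)\right) = - 988 \left(-4 + 6 - 2\right) = \left(-988\right) 0 = 0$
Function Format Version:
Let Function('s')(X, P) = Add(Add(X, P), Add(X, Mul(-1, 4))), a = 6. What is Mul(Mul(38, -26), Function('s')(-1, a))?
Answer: 0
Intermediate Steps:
Function('s')(X, P) = Add(-4, P, Mul(2, X)) (Function('s')(X, P) = Add(Add(P, X), Add(X, -4)) = Add(Add(P, X), Add(-4, X)) = Add(-4, P, Mul(2, X)))
Mul(Mul(38, -26), Function('s')(-1, a)) = Mul(Mul(38, -26), Add(-4, 6, Mul(2, -1))) = Mul(-988, Add(-4, 6, -2)) = Mul(-988, 0) = 0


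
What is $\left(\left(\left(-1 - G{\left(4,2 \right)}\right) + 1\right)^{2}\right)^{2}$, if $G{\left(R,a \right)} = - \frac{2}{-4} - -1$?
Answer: $\frac{81}{16} \approx 5.0625$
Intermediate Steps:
$G{\left(R,a \right)} = \frac{3}{2}$ ($G{\left(R,a \right)} = \left(-2\right) \left(- \frac{1}{4}\right) + 1 = \frac{1}{2} + 1 = \frac{3}{2}$)
$\left(\left(\left(-1 - G{\left(4,2 \right)}\right) + 1\right)^{2}\right)^{2} = \left(\left(\left(-1 - \frac{3}{2}\right) + 1\right)^{2}\right)^{2} = \left(\left(- \frac{5}{2} + 1\right)^{2}\right)^{2} = \left(\left(- \frac{3}{2}\right)^{2}\right)^{2} = \left(\frac{9}{4}\right)^{2} = \frac{81}{16}$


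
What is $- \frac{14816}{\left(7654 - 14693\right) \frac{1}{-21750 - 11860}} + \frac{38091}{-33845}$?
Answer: $- \frac{16853919269749}{238234955} \approx -70745.0$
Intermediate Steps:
$- \frac{14816}{\left(7654 - 14693\right) \frac{1}{-21750 - 11860}} + \frac{38091}{-33845} = - \frac{14816}{\left(-7039\right) \frac{1}{-33610}} + 38091 \left(- \frac{1}{33845}\right) = - \frac{14816}{\left(-7039\right) \left(- \frac{1}{33610}\right)} - \frac{38091}{33845} = - \frac{14816}{\frac{7039}{33610}} - \frac{38091}{33845} = \left(-14816\right) \frac{33610}{7039} - \frac{38091}{33845} = - \frac{497965760}{7039} - \frac{38091}{33845} = - \frac{16853919269749}{238234955}$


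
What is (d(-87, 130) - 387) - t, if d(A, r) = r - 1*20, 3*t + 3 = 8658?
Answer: -3162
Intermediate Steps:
t = 2885 (t = -1 + (⅓)*8658 = -1 + 2886 = 2885)
d(A, r) = -20 + r (d(A, r) = r - 20 = -20 + r)
(d(-87, 130) - 387) - t = ((-20 + 130) - 387) - 1*2885 = (110 - 387) - 2885 = -277 - 2885 = -3162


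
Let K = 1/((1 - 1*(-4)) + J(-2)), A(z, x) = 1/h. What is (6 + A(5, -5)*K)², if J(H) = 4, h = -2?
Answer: 11449/324 ≈ 35.336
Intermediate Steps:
A(z, x) = -½ (A(z, x) = 1/(-2) = -½)
K = ⅑ (K = 1/((1 - 1*(-4)) + 4) = 1/((1 + 4) + 4) = 1/(5 + 4) = 1/9 = ⅑ ≈ 0.11111)
(6 + A(5, -5)*K)² = (6 - ½*⅑)² = (6 - 1/18)² = (107/18)² = 11449/324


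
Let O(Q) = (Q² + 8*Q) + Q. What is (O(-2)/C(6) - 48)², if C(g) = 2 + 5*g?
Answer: 600625/256 ≈ 2346.2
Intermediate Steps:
O(Q) = Q² + 9*Q
(O(-2)/C(6) - 48)² = ((-2*(9 - 2))/(2 + 5*6) - 48)² = ((-2*7)/(2 + 30) - 48)² = (-14/32 - 48)² = (-14*1/32 - 48)² = (-7/16 - 48)² = (-775/16)² = 600625/256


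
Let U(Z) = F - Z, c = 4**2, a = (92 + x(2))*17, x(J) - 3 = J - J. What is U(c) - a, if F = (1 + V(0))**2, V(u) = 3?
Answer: -1615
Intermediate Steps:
x(J) = 3 (x(J) = 3 + (J - J) = 3 + 0 = 3)
a = 1615 (a = (92 + 3)*17 = 95*17 = 1615)
F = 16 (F = (1 + 3)**2 = 4**2 = 16)
c = 16
U(Z) = 16 - Z
U(c) - a = (16 - 1*16) - 1*1615 = (16 - 16) - 1615 = 0 - 1615 = -1615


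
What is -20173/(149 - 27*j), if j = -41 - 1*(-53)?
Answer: 20173/175 ≈ 115.27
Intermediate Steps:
j = 12 (j = -41 + 53 = 12)
-20173/(149 - 27*j) = -20173/(149 - 27*12) = -20173/(149 - 324) = -20173/(-175) = -20173*(-1/175) = 20173/175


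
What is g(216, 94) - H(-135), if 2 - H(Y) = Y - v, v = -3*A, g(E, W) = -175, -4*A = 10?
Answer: -639/2 ≈ -319.50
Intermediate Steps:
A = -5/2 (A = -¼*10 = -5/2 ≈ -2.5000)
v = 15/2 (v = -3*(-5/2) = 15/2 ≈ 7.5000)
H(Y) = 19/2 - Y (H(Y) = 2 - (Y - 1*15/2) = 2 - (Y - 15/2) = 2 - (-15/2 + Y) = 2 + (15/2 - Y) = 19/2 - Y)
g(216, 94) - H(-135) = -175 - (19/2 - 1*(-135)) = -175 - (19/2 + 135) = -175 - 1*289/2 = -175 - 289/2 = -639/2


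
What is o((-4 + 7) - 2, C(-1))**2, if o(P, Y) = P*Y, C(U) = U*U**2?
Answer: 1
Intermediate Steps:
C(U) = U**3
o((-4 + 7) - 2, C(-1))**2 = (((-4 + 7) - 2)*(-1)**3)**2 = ((3 - 2)*(-1))**2 = (1*(-1))**2 = (-1)**2 = 1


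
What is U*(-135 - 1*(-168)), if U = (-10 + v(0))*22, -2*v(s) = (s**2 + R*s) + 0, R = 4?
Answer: -7260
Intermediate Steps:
v(s) = -2*s - s**2/2 (v(s) = -((s**2 + 4*s) + 0)/2 = -(s**2 + 4*s)/2 = -2*s - s**2/2)
U = -220 (U = (-10 - 1/2*0*(4 + 0))*22 = (-10 - 1/2*0*4)*22 = (-10 + 0)*22 = -10*22 = -220)
U*(-135 - 1*(-168)) = -220*(-135 - 1*(-168)) = -220*(-135 + 168) = -220*33 = -7260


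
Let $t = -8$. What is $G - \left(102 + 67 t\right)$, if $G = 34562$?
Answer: $34996$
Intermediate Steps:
$G - \left(102 + 67 t\right) = 34562 - -434 = 34562 + \left(-102 + 536\right) = 34562 + 434 = 34996$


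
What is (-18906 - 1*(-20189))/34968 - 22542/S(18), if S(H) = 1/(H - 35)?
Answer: 13400228435/34968 ≈ 3.8321e+5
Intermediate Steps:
S(H) = 1/(-35 + H)
(-18906 - 1*(-20189))/34968 - 22542/S(18) = (-18906 - 1*(-20189))/34968 - 22542/(1/(-35 + 18)) = (-18906 + 20189)*(1/34968) - 22542/(1/(-17)) = 1283*(1/34968) - 22542/(-1/17) = 1283/34968 - 22542*(-17) = 1283/34968 + 383214 = 13400228435/34968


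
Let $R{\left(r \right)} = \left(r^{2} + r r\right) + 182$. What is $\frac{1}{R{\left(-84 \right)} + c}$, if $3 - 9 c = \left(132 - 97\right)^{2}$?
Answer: $\frac{9}{127424} \approx 7.063 \cdot 10^{-5}$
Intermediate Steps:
$R{\left(r \right)} = 182 + 2 r^{2}$ ($R{\left(r \right)} = \left(r^{2} + r^{2}\right) + 182 = 2 r^{2} + 182 = 182 + 2 r^{2}$)
$c = - \frac{1222}{9}$ ($c = \frac{1}{3} - \frac{\left(132 - 97\right)^{2}}{9} = \frac{1}{3} - \frac{35^{2}}{9} = \frac{1}{3} - \frac{1225}{9} = - \frac{1222}{9} \approx -135.78$)
$\frac{1}{R{\left(-84 \right)} + c} = \frac{1}{\left(182 + 2 \left(-84\right)^{2}\right) - \frac{1222}{9}} = \frac{1}{\left(182 + 2 \cdot 7056\right) - \frac{1222}{9}} = \frac{1}{\left(182 + 14112\right) - \frac{1222}{9}} = \frac{1}{14294 - \frac{1222}{9}} = \frac{1}{\frac{127424}{9}} = \frac{9}{127424}$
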